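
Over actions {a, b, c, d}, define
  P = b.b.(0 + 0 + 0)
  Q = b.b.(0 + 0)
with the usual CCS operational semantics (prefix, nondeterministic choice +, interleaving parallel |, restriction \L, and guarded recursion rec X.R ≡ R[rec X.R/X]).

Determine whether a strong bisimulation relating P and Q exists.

bisimilar

LTS(P): 3 reachable states
  u0 = b.b.(0 + 0 + 0) → --b--▸ u1
  u1 = b.(0 + 0 + 0) → --b--▸ u2
  u2 = 0 + 0 + 0 → deadlocked
LTS(Q): 3 reachable states
  v0 = b.b.(0 + 0) → --b--▸ v1
  v1 = b.(0 + 0) → --b--▸ v2
  v2 = 0 + 0 → deadlocked
Partition-refinement fixed point:
  B0 = {u0, v0}
  B1 = {u1, v1}
  B2 = {u2, v2}
u0 ∈ B0, v0 ∈ B0 → same block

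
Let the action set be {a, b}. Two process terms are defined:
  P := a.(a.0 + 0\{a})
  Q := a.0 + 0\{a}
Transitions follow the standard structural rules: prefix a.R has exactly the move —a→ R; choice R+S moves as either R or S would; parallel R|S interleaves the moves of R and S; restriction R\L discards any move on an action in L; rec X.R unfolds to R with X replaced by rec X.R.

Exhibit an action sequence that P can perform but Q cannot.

P's transition system — 3 states:
  u0 = a.(a.0 + 0\{a}) has moves --a--▸ u1
  u1 = a.0 + 0\{a} has moves --a--▸ u2
  u2 = 0 has moves (no moves)
Q's transition system — 2 states:
  v0 = a.0 + 0\{a} has moves --a--▸ v1
  v1 = 0 has moves (no moves)
Run σ = ⟨aa⟩ on P: start {u0}
  step 1 (a): {u1}
  step 2 (a): {u2}
  ✓ P
Run σ = ⟨aa⟩ on Q: start {v0}
  step 1 (a): {v1}
  step 2 (a): ∅  — Q cannot continue

aa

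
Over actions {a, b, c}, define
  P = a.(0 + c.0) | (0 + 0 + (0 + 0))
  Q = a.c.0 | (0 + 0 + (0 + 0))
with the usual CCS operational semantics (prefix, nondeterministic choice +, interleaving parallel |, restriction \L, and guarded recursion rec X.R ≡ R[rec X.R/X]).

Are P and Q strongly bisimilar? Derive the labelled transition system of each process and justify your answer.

bisimilar

P's transition system — 3 states:
  p0 = a.(0 + c.0) | (0 + 0 + (0 + 0)) | -a-> p1
  p1 = (0 + c.0) | (0 + 0 + (0 + 0)) | -c-> p2
  p2 = 0 | (0 + 0 + (0 + 0)) | ∅
Q's transition system — 3 states:
  q0 = a.c.0 | (0 + 0 + (0 + 0)) | -a-> q1
  q1 = c.0 | (0 + 0 + (0 + 0)) | -c-> q2
  q2 = 0 | (0 + 0 + (0 + 0)) | ∅
Bisimilarity quotient blocks:
  B0 = {p0, q0}
  B1 = {p1, q1}
  B2 = {p2, q2}
p0 ∈ B0, q0 ∈ B0 → same block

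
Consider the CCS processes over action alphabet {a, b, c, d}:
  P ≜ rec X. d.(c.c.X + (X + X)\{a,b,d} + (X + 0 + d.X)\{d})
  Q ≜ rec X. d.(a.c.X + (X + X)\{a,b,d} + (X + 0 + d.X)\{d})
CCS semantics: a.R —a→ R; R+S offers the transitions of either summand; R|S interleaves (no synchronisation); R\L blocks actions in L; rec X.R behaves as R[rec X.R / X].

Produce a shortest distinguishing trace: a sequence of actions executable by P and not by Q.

dc

P's transition system — 3 states:
  m0 = rec X. d.(c.c.X + (X + X)\{a,b,d} + (X + 0 + d.X)\{d}) has moves -d-> m1
  m1 = c.c.(rec X. d.(c.c.X + (X + X)\{a,b,d} + (X + 0 + d.X)\{d})) + ((rec X. d.(c.c.X + (X + X)\{a,b,d} + (X + 0 + d.X)\{d})) + (rec X. d.(c.c.X + (X + X)\{a,b,d} + (X + 0 + d.X)\{d})))\{a,b,d} + ((rec X. d.(c.c.X + (X + X)\{a,b,d} + (X + 0 + d.X)\{d})) + 0 + d.(rec X. d.(c.c.X + (X + X)\{a,b,d} + (X + 0 + d.X)\{d})))\{d} has moves -c-> m2
  m2 = c.(rec X. d.(c.c.X + (X + X)\{a,b,d} + (X + 0 + d.X)\{d})) has moves -c-> m0
Q's transition system — 3 states:
  n0 = rec X. d.(a.c.X + (X + X)\{a,b,d} + (X + 0 + d.X)\{d}) has moves -d-> n1
  n1 = a.c.(rec X. d.(a.c.X + (X + X)\{a,b,d} + (X + 0 + d.X)\{d})) + ((rec X. d.(a.c.X + (X + X)\{a,b,d} + (X + 0 + d.X)\{d})) + (rec X. d.(a.c.X + (X + X)\{a,b,d} + (X + 0 + d.X)\{d})))\{a,b,d} + ((rec X. d.(a.c.X + (X + X)\{a,b,d} + (X + 0 + d.X)\{d})) + 0 + d.(rec X. d.(a.c.X + (X + X)\{a,b,d} + (X + 0 + d.X)\{d})))\{d} has moves -a-> n2
  n2 = c.(rec X. d.(a.c.X + (X + X)\{a,b,d} + (X + 0 + d.X)\{d})) has moves -c-> n0
Run σ = ⟨dc⟩ on P: start {m0}
  after d @ step 1: {m1}
  after c @ step 2: {m2}
  ✓ P
Run σ = ⟨dc⟩ on Q: start {n0}
  after d @ step 1: {n1}
  after c @ step 2: ∅  — Q cannot continue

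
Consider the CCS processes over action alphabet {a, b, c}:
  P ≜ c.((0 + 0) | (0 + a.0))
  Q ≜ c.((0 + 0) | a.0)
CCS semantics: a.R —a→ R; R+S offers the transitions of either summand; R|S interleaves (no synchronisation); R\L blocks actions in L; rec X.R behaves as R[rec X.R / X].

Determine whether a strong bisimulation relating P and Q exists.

Reachable graph of P (3 states):
  m0 = c.((0 + 0) | (0 + a.0)) :: ··c··> m1
  m1 = (0 + 0) | (0 + a.0) :: ··a··> m2
  m2 = (0 + 0) | 0 :: stopped
Reachable graph of Q (3 states):
  n0 = c.((0 + 0) | a.0) :: ··c··> n1
  n1 = (0 + 0) | a.0 :: ··a··> n2
  n2 = (0 + 0) | 0 :: stopped
Partition-refinement fixed point:
  B0 = {m0, n0}
  B1 = {m1, n1}
  B2 = {m2, n2}
m0 ∈ B0, n0 ∈ B0 → same block

bisimilar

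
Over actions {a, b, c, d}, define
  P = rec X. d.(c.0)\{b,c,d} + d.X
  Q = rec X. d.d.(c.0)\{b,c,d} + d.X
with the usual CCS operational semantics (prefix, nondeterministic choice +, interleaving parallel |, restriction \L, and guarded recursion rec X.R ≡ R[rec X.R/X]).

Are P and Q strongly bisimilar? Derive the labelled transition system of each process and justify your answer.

P's transition system — 2 states:
  p0 = rec X. d.(c.0)\{b,c,d} + d.X :: ··d··> p0, ··d··> p1
  p1 = (c.0)\{b,c,d} :: stopped
Q's transition system — 3 states:
  q0 = rec X. d.d.(c.0)\{b,c,d} + d.X :: ··d··> q0, ··d··> q1
  q1 = d.(c.0)\{b,c,d} :: ··d··> q2
  q2 = (c.0)\{b,c,d} :: stopped
Bisimilarity quotient blocks:
  B0 = {p0}
  B1 = {p1, q2}
  B2 = {q0}
  B3 = {q1}
p0 ∈ B0, q0 ∈ B2 → different blocks

not bisimilar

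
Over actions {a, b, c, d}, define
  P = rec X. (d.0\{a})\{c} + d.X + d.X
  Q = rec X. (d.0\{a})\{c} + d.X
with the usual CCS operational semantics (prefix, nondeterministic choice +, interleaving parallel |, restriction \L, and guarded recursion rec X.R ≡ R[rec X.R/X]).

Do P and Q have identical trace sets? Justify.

trace-equivalent

Reachable graph of P (2 states):
  u0 = rec X. (d.0\{a})\{c} + d.X + d.X has moves -d-> u0, -d-> u1
  u1 = 0\{a}\{c} has moves ·
Reachable graph of Q (2 states):
  v0 = rec X. (d.0\{a})\{c} + d.X has moves -d-> v0, -d-> v1
  v1 = 0\{a}\{c} has moves ·
Coarsest stable partition (strong bisimilarity classes):
  B0 = {u0, v0}
  B1 = {u1, v1}
u0 ∈ B0, v0 ∈ B0 → same block
Bisimilar ⇒ trace-equivalent.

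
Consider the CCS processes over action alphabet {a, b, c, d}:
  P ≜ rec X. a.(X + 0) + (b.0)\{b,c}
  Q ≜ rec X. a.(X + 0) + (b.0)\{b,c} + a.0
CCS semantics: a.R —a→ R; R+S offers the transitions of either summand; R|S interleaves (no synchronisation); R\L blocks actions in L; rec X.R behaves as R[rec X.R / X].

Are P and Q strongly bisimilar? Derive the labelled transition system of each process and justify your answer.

not bisimilar

P's transition system — 2 states:
  p0 = rec X. a.(X + 0) + (b.0)\{b,c} has moves --a--▸ p1
  p1 = (rec X. a.(X + 0) + (b.0)\{b,c}) + 0 has moves --a--▸ p1
Q's transition system — 3 states:
  q0 = rec X. a.(X + 0) + (b.0)\{b,c} + a.0 has moves --a--▸ q1, --a--▸ q2
  q1 = (rec X. a.(X + 0) + (b.0)\{b,c} + a.0) + 0 has moves --a--▸ q1, --a--▸ q2
  q2 = 0 has moves ∅
Bisimilarity quotient blocks:
  B0 = {p0, p1}
  B1 = {q0, q1}
  B2 = {q2}
p0 ∈ B0, q0 ∈ B1 → different blocks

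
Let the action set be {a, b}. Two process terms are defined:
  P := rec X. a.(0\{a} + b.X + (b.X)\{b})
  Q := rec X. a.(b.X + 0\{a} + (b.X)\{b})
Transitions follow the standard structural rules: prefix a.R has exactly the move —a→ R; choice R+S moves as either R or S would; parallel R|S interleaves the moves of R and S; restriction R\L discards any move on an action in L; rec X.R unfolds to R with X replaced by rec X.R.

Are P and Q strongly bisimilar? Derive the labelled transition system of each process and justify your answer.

bisimilar

P's transition system — 2 states:
  s0 = rec X. a.(0\{a} + b.X + (b.X)\{b}) ⊢ -a-> s1
  s1 = 0\{a} + b.(rec X. a.(0\{a} + b.X + (b.X)\{b})) + (b.(rec X. a.(0\{a} + b.X + (b.X)\{b})))\{b} ⊢ -b-> s0
Q's transition system — 2 states:
  t0 = rec X. a.(b.X + 0\{a} + (b.X)\{b}) ⊢ -a-> t1
  t1 = b.(rec X. a.(b.X + 0\{a} + (b.X)\{b})) + 0\{a} + (b.(rec X. a.(b.X + 0\{a} + (b.X)\{b})))\{b} ⊢ -b-> t0
Partition-refinement fixed point:
  B0 = {s0, t0}
  B1 = {s1, t1}
s0 ∈ B0, t0 ∈ B0 → same block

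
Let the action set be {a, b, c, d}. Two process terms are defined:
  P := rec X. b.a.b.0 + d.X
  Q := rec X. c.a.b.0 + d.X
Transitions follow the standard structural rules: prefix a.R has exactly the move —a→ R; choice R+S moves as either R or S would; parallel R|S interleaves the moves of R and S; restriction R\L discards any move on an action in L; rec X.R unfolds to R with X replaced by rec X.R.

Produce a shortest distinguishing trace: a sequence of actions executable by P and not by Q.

b

P's transition system — 4 states:
  p0 = rec X. b.a.b.0 + d.X ⊢ —b→ p1, —d→ p0
  p1 = a.b.0 ⊢ —a→ p2
  p2 = b.0 ⊢ —b→ p3
  p3 = 0 ⊢ (no moves)
Q's transition system — 4 states:
  q0 = rec X. c.a.b.0 + d.X ⊢ —c→ q1, —d→ q0
  q1 = a.b.0 ⊢ —a→ q2
  q2 = b.0 ⊢ —b→ q3
  q3 = 0 ⊢ (no moves)
Run σ = ⟨b⟩ on P: start {p0}
  [1] b ⇒ {p1}
  ✓ P
Run σ = ⟨b⟩ on Q: start {q0}
  [1] b ⇒ ∅ (Q stuck)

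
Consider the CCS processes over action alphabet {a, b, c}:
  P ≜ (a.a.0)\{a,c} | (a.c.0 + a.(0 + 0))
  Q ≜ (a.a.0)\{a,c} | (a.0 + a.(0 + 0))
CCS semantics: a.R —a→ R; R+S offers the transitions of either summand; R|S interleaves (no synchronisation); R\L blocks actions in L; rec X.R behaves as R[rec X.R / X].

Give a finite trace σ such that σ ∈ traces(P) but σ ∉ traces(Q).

Reachable graph of P (4 states):
  p0 = (a.a.0)\{a,c} | (a.c.0 + a.(0 + 0)) :: ··a··> p1, ··a··> p2
  p1 = (a.a.0)\{a,c} | (0 + 0) :: (no moves)
  p2 = (a.a.0)\{a,c} | c.0 :: ··c··> p3
  p3 = (a.a.0)\{a,c} | 0 :: (no moves)
Reachable graph of Q (3 states):
  q0 = (a.a.0)\{a,c} | (a.0 + a.(0 + 0)) :: ··a··> q1, ··a··> q2
  q1 = (a.a.0)\{a,c} | (0 + 0) :: (no moves)
  q2 = (a.a.0)\{a,c} | 0 :: (no moves)
Trace ⟨ac⟩ through P, begin at {p0}:
  step 1 (a): {p1, p2}
  step 2 (c): {p3}
  P completes σ.
Trace ⟨ac⟩ through Q, begin at {q0}:
  step 1 (a): {q1, q2}
  step 2 (c): ∅ (Q stuck)

ac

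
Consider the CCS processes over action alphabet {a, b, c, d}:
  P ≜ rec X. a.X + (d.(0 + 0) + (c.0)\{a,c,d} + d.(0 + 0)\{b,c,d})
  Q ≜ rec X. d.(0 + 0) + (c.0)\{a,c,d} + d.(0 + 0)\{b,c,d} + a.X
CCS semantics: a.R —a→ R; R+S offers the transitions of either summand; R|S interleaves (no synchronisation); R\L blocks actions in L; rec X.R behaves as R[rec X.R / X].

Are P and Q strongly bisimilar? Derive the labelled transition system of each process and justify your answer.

bisimilar

Reachable graph of P (3 states):
  u0 = rec X. a.X + (d.(0 + 0) + (c.0)\{a,c,d} + d.(0 + 0)\{b,c,d}) ⊢ ··a··> u0, ··d··> u1, ··d··> u2
  u1 = (0 + 0)\{b,c,d} ⊢ deadlocked
  u2 = 0 + 0 ⊢ deadlocked
Reachable graph of Q (3 states):
  v0 = rec X. d.(0 + 0) + (c.0)\{a,c,d} + d.(0 + 0)\{b,c,d} + a.X ⊢ ··a··> v0, ··d··> v1, ··d··> v2
  v1 = (0 + 0)\{b,c,d} ⊢ deadlocked
  v2 = 0 + 0 ⊢ deadlocked
Bisimilarity quotient blocks:
  B0 = {u0, v0}
  B1 = {u1, u2, v1, v2}
u0 ∈ B0, v0 ∈ B0 → same block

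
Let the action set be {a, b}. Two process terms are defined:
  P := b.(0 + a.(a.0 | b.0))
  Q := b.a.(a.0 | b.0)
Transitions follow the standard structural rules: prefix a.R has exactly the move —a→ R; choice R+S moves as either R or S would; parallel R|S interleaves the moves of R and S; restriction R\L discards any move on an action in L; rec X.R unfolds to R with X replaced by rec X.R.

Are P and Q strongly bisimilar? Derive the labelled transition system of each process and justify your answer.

P's transition system — 6 states:
  p0 = b.(0 + a.(a.0 | b.0)) :: =b=> p1
  p1 = 0 + a.(a.0 | b.0) :: =a=> p2
  p2 = a.0 | b.0 :: =a=> p3, =b=> p4
  p3 = 0 | b.0 :: =b=> p5
  p4 = a.0 | 0 :: =a=> p5
  p5 = 0 | 0 :: deadlocked
Q's transition system — 6 states:
  q0 = b.a.(a.0 | b.0) :: =b=> q1
  q1 = a.(a.0 | b.0) :: =a=> q2
  q2 = a.0 | b.0 :: =a=> q3, =b=> q4
  q3 = 0 | b.0 :: =b=> q5
  q4 = a.0 | 0 :: =a=> q5
  q5 = 0 | 0 :: deadlocked
Bisimilarity quotient blocks:
  B0 = {p0, q0}
  B1 = {p1, q1}
  B2 = {p2, q2}
  B3 = {p3, q3}
  B4 = {p5, q5}
  B5 = {p4, q4}
p0 ∈ B0, q0 ∈ B0 → same block

P ~ Q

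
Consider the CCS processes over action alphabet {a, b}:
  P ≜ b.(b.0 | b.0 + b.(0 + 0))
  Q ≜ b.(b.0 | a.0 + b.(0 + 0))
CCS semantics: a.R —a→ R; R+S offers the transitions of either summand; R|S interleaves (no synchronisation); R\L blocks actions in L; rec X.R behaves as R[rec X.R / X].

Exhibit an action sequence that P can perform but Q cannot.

bbb

LTS(P): 6 reachable states
  u0 = b.(b.0 | b.0 + b.(0 + 0)) :: ··b··> u1
  u1 = b.0 | b.0 + b.(0 + 0) :: ··b··> u2, ··b··> u3, ··b··> u4
  u2 = 0 + 0 :: (no moves)
  u3 = 0 | b.0 :: ··b··> u5
  u4 = b.0 | 0 :: ··b··> u5
  u5 = 0 | 0 :: (no moves)
LTS(Q): 6 reachable states
  v0 = b.(b.0 | a.0 + b.(0 + 0)) :: ··b··> v1
  v1 = b.0 | a.0 + b.(0 + 0) :: ··a··> v2, ··b··> v3, ··b··> v4
  v2 = b.0 | 0 :: ··b··> v5
  v3 = 0 + 0 :: (no moves)
  v4 = 0 | a.0 :: ··a··> v5
  v5 = 0 | 0 :: (no moves)
Trace ⟨bbb⟩ through P, begin at {u0}:
  step 1 (b): {u1}
  step 2 (b): {u2, u3, u4}
  step 3 (b): {u5}
  ✓ P
Trace ⟨bbb⟩ through Q, begin at {v0}:
  step 1 (b): {v1}
  step 2 (b): {v3, v4}
  step 3 (b): no successor for Q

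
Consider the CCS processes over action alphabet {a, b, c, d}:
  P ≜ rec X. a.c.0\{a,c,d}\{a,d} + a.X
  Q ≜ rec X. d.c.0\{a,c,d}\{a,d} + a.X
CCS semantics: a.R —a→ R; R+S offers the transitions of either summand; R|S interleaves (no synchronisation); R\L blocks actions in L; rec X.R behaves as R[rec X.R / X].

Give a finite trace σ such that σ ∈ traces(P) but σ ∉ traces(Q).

LTS(P): 3 reachable states
  m0 = rec X. a.c.0\{a,c,d}\{a,d} + a.X → -a-> m0, -a-> m1
  m1 = c.0\{a,c,d}\{a,d} → -c-> m2
  m2 = 0\{a,c,d}\{a,d} → deadlocked
LTS(Q): 3 reachable states
  n0 = rec X. d.c.0\{a,c,d}\{a,d} + a.X → -a-> n0, -d-> n1
  n1 = c.0\{a,c,d}\{a,d} → -c-> n2
  n2 = 0\{a,c,d}\{a,d} → deadlocked
Executing ac from P (initial set {m0}):
  [1] a ⇒ {m0, m1}
  [2] c ⇒ {m2}
  ✓ P
Executing ac from Q (initial set {n0}):
  [1] a ⇒ {n0}
  [2] c ⇒ ∅ (Q stuck)

ac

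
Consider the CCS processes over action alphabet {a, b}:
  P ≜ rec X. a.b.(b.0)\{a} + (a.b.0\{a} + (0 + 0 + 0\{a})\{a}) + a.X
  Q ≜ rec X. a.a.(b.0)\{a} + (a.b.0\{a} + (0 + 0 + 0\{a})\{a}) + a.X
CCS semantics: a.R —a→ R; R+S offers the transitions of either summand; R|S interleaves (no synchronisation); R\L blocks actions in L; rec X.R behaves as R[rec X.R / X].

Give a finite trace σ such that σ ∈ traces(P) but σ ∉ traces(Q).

LTS(P): 5 reachable states
  u0 = rec X. a.b.(b.0)\{a} + (a.b.0\{a} + (0 + 0 + 0\{a})\{a}) + a.X ⊢ --a--▸ u0, --a--▸ u1, --a--▸ u2
  u1 = b.(b.0)\{a} ⊢ --b--▸ u3
  u2 = b.0\{a} ⊢ --b--▸ u4
  u3 = (b.0)\{a} ⊢ --b--▸ u4
  u4 = 0\{a} ⊢ deadlocked
LTS(Q): 5 reachable states
  v0 = rec X. a.a.(b.0)\{a} + (a.b.0\{a} + (0 + 0 + 0\{a})\{a}) + a.X ⊢ --a--▸ v0, --a--▸ v1, --a--▸ v2
  v1 = a.(b.0)\{a} ⊢ --a--▸ v3
  v2 = b.0\{a} ⊢ --b--▸ v4
  v3 = (b.0)\{a} ⊢ --b--▸ v4
  v4 = 0\{a} ⊢ deadlocked
Executing abb from P (initial set {u0}):
  after a @ step 1: {u0, u1, u2}
  after b @ step 2: {u3, u4}
  after b @ step 3: {u4}
  — P admits the full trace.
Executing abb from Q (initial set {v0}):
  after a @ step 1: {v0, v1, v2}
  after b @ step 2: {v4}
  after b @ step 3: ∅ (Q stuck)

abb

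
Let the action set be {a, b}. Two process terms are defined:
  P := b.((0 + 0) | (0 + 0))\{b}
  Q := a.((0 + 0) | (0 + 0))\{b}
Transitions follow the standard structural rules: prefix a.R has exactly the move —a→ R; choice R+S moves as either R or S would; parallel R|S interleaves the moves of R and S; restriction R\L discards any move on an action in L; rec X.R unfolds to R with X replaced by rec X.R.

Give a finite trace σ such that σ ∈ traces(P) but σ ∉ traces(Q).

Reachable graph of P (2 states):
  m0 = b.((0 + 0) | (0 + 0))\{b} :: -b-> m1
  m1 = ((0 + 0) | (0 + 0))\{b} :: ∅
Reachable graph of Q (2 states):
  n0 = a.((0 + 0) | (0 + 0))\{b} :: -a-> n1
  n1 = ((0 + 0) | (0 + 0))\{b} :: ∅
Run σ = ⟨b⟩ on P: start {m0}
  [1] b ⇒ {m1}
  P completes σ.
Run σ = ⟨b⟩ on Q: start {n0}
  [1] b ⇒ ∅ (Q stuck)

b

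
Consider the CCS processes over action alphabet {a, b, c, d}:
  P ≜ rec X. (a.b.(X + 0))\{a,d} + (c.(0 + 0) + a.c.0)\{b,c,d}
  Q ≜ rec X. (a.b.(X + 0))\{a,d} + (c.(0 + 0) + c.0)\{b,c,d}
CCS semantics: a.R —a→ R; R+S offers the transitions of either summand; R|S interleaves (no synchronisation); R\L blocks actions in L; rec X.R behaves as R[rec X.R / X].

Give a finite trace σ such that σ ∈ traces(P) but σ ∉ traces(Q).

a

P's transition system — 2 states:
  m0 = rec X. (a.b.(X + 0))\{a,d} + (c.(0 + 0) + a.c.0)\{b,c,d} ⊢ —a→ m1
  m1 = (c.0)\{b,c,d} ⊢ stopped
Q's transition system — 1 states:
  n0 = rec X. (a.b.(X + 0))\{a,d} + (c.(0 + 0) + c.0)\{b,c,d} ⊢ stopped
Trace ⟨a⟩ through P, begin at {m0}:
  [1] a ⇒ {m1}
  P completes σ.
Trace ⟨a⟩ through Q, begin at {n0}:
  [1] a ⇒ no successor for Q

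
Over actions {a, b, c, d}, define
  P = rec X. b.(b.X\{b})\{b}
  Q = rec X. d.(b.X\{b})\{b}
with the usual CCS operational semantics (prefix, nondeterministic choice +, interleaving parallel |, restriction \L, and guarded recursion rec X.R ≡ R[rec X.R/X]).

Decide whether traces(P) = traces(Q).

LTS(P): 2 reachable states
  u0 = rec X. b.(b.X\{b})\{b} :: =b=> u1
  u1 = (b.(rec X. b.(b.X\{b})\{b})\{b})\{b} :: (no moves)
LTS(Q): 2 reachable states
  v0 = rec X. d.(b.X\{b})\{b} :: =d=> v1
  v1 = (b.(rec X. d.(b.X\{b})\{b})\{b})\{b} :: (no moves)
Trace ⟨b⟩ through P, begin at {u0}:
  step 1 (b): {u1}
  ✓ P
Trace ⟨b⟩ through Q, begin at {v0}:
  step 1 (b): ∅ (Q stuck)

trace-distinct — witness ⟨b⟩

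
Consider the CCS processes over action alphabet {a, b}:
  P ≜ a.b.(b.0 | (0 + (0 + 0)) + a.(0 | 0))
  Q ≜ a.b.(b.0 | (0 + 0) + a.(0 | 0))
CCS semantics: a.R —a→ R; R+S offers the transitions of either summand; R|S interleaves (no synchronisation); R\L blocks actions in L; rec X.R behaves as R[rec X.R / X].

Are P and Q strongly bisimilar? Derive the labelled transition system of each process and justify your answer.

Reachable graph of P (5 states):
  s0 = a.b.(b.0 | (0 + (0 + 0)) + a.(0 | 0)) → =a=> s1
  s1 = b.(b.0 | (0 + (0 + 0)) + a.(0 | 0)) → =b=> s2
  s2 = b.0 | (0 + (0 + 0)) + a.(0 | 0) → =a=> s3, =b=> s4
  s3 = 0 | 0 → (no moves)
  s4 = 0 | (0 + (0 + 0)) → (no moves)
Reachable graph of Q (5 states):
  t0 = a.b.(b.0 | (0 + 0) + a.(0 | 0)) → =a=> t1
  t1 = b.(b.0 | (0 + 0) + a.(0 | 0)) → =b=> t2
  t2 = b.0 | (0 + 0) + a.(0 | 0) → =a=> t3, =b=> t4
  t3 = 0 | 0 → (no moves)
  t4 = 0 | (0 + 0) → (no moves)
Partition-refinement fixed point:
  B0 = {s0, t0}
  B1 = {s1, t1}
  B2 = {s2, t2}
  B3 = {s3, s4, t3, t4}
s0 ∈ B0, t0 ∈ B0 → same block

P ~ Q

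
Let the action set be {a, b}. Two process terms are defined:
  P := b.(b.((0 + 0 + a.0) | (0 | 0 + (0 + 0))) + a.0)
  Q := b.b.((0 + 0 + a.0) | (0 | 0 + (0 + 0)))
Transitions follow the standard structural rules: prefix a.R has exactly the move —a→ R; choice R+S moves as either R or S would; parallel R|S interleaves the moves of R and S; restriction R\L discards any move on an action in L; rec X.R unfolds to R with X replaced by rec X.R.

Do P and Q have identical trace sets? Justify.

NO — witness ⟨ba⟩

P's transition system — 5 states:
  p0 = b.(b.((0 + 0 + a.0) | (0 | 0 + (0 + 0))) + a.0) ⊢ ··b··> p1
  p1 = b.((0 + 0 + a.0) | (0 | 0 + (0 + 0))) + a.0 ⊢ ··a··> p2, ··b··> p3
  p2 = 0 ⊢ ·
  p3 = (0 + 0 + a.0) | (0 | 0 + (0 + 0)) ⊢ ··a··> p4
  p4 = 0 | (0 | 0 + (0 + 0)) ⊢ ·
Q's transition system — 4 states:
  q0 = b.b.((0 + 0 + a.0) | (0 | 0 + (0 + 0))) ⊢ ··b··> q1
  q1 = b.((0 + 0 + a.0) | (0 | 0 + (0 + 0))) ⊢ ··b··> q2
  q2 = (0 + 0 + a.0) | (0 | 0 + (0 + 0)) ⊢ ··a··> q3
  q3 = 0 | (0 | 0 + (0 + 0)) ⊢ ·
Trace ⟨ba⟩ through P, begin at {p0}:
  [1] b ⇒ {p1}
  [2] a ⇒ {p2}
  P completes σ.
Trace ⟨ba⟩ through Q, begin at {q0}:
  [1] b ⇒ {q1}
  [2] a ⇒ no successor for Q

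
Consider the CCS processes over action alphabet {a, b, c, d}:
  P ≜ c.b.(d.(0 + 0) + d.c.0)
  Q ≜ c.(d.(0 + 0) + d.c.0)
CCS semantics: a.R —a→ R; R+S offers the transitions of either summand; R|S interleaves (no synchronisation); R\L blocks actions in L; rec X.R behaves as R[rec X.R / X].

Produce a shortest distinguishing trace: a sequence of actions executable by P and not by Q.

Reachable graph of P (6 states):
  u0 = c.b.(d.(0 + 0) + d.c.0) ⊢ —c→ u1
  u1 = b.(d.(0 + 0) + d.c.0) ⊢ —b→ u2
  u2 = d.(0 + 0) + d.c.0 ⊢ —d→ u3, —d→ u4
  u3 = 0 + 0 ⊢ (no moves)
  u4 = c.0 ⊢ —c→ u5
  u5 = 0 ⊢ (no moves)
Reachable graph of Q (5 states):
  v0 = c.(d.(0 + 0) + d.c.0) ⊢ —c→ v1
  v1 = d.(0 + 0) + d.c.0 ⊢ —d→ v2, —d→ v3
  v2 = 0 + 0 ⊢ (no moves)
  v3 = c.0 ⊢ —c→ v4
  v4 = 0 ⊢ (no moves)
Run σ = ⟨cb⟩ on P: start {u0}
  after c @ step 1: {u1}
  after b @ step 2: {u2}
  P completes σ.
Run σ = ⟨cb⟩ on Q: start {v0}
  after c @ step 1: {v1}
  after b @ step 2: ∅ (Q stuck)

cb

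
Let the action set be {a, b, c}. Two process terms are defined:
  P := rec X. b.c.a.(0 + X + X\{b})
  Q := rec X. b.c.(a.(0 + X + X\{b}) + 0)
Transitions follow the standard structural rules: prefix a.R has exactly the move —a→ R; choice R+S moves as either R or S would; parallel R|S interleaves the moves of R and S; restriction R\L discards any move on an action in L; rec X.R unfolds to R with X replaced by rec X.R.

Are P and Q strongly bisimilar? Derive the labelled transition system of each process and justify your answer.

YES

LTS(P): 4 reachable states
  m0 = rec X. b.c.a.(0 + X + X\{b}) has moves —b→ m1
  m1 = c.a.(0 + (rec X. b.c.a.(0 + X + X\{b})) + (rec X. b.c.a.(0 + X + X\{b}))\{b}) has moves —c→ m2
  m2 = a.(0 + (rec X. b.c.a.(0 + X + X\{b})) + (rec X. b.c.a.(0 + X + X\{b}))\{b}) has moves —a→ m3
  m3 = 0 + (rec X. b.c.a.(0 + X + X\{b})) + (rec X. b.c.a.(0 + X + X\{b}))\{b} has moves —b→ m1
LTS(Q): 4 reachable states
  n0 = rec X. b.c.(a.(0 + X + X\{b}) + 0) has moves —b→ n1
  n1 = c.(a.(0 + (rec X. b.c.(a.(0 + X + X\{b}) + 0)) + (rec X. b.c.(a.(0 + X + X\{b}) + 0))\{b}) + 0) has moves —c→ n2
  n2 = a.(0 + (rec X. b.c.(a.(0 + X + X\{b}) + 0)) + (rec X. b.c.(a.(0 + X + X\{b}) + 0))\{b}) + 0 has moves —a→ n3
  n3 = 0 + (rec X. b.c.(a.(0 + X + X\{b}) + 0)) + (rec X. b.c.(a.(0 + X + X\{b}) + 0))\{b} has moves —b→ n1
Bisimilarity quotient blocks:
  B0 = {m0, m3, n0, n3}
  B1 = {m1, n1}
  B2 = {m2, n2}
m0 ∈ B0, n0 ∈ B0 → same block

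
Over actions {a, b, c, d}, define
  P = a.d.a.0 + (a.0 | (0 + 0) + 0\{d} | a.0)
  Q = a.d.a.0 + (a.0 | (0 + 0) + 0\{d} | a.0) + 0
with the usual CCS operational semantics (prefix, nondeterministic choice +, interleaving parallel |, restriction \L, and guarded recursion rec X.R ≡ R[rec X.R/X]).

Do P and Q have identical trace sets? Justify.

Reachable graph of P (6 states):
  u0 = a.d.a.0 + (a.0 | (0 + 0) + 0\{d} | a.0) has moves =a=> u1, =a=> u2, =a=> u3
  u1 = 0 | (0 + 0) has moves (no moves)
  u2 = 0\{d} | 0 has moves (no moves)
  u3 = d.a.0 has moves =d=> u4
  u4 = a.0 has moves =a=> u5
  u5 = 0 has moves (no moves)
Reachable graph of Q (6 states):
  v0 = a.d.a.0 + (a.0 | (0 + 0) + 0\{d} | a.0) + 0 has moves =a=> v1, =a=> v2, =a=> v3
  v1 = 0 | (0 + 0) has moves (no moves)
  v2 = 0\{d} | 0 has moves (no moves)
  v3 = d.a.0 has moves =d=> v4
  v4 = a.0 has moves =a=> v5
  v5 = 0 has moves (no moves)
Coarsest stable partition (strong bisimilarity classes):
  B0 = {u0, v0}
  B1 = {u1, u2, u5, v1, v2, v5}
  B2 = {u3, v3}
  B3 = {u4, v4}
u0 ∈ B0, v0 ∈ B0 → same block
Bisimilar ⇒ trace-equivalent.

traces(P) = traces(Q)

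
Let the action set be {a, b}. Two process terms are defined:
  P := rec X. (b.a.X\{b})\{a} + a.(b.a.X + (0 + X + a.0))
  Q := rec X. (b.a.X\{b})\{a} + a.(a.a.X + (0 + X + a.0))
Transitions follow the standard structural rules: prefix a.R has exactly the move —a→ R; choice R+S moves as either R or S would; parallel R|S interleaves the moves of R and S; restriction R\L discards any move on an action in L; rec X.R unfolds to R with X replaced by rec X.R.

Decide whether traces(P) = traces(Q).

NO — witness ⟨aba⟩

LTS(P): 5 reachable states
  s0 = rec X. (b.a.X\{b})\{a} + a.(b.a.X + (0 + X + a.0)) :: —a→ s1, —b→ s2
  s1 = b.a.(rec X. (b.a.X\{b})\{a} + a.(b.a.X + (0 + X + a.0))) + (0 + (rec X. (b.a.X\{b})\{a} + a.(b.a.X + (0 + X + a.0))) + a.0) :: —a→ s1, —a→ s3, —b→ s2, —b→ s4
  s2 = (a.(rec X. (b.a.X\{b})\{a} + a.(b.a.X + (0 + X + a.0)))\{b})\{a} :: stopped
  s3 = 0 :: stopped
  s4 = a.(rec X. (b.a.X\{b})\{a} + a.(b.a.X + (0 + X + a.0))) :: —a→ s0
LTS(Q): 5 reachable states
  t0 = rec X. (b.a.X\{b})\{a} + a.(a.a.X + (0 + X + a.0)) :: —a→ t1, —b→ t2
  t1 = a.a.(rec X. (b.a.X\{b})\{a} + a.(a.a.X + (0 + X + a.0))) + (0 + (rec X. (b.a.X\{b})\{a} + a.(a.a.X + (0 + X + a.0))) + a.0) :: —a→ t1, —a→ t3, —a→ t4, —b→ t2
  t2 = (a.(rec X. (b.a.X\{b})\{a} + a.(a.a.X + (0 + X + a.0)))\{b})\{a} :: stopped
  t3 = 0 :: stopped
  t4 = a.(rec X. (b.a.X\{b})\{a} + a.(a.a.X + (0 + X + a.0))) :: —a→ t0
Run σ = ⟨aba⟩ on P: start {s0}
  after a @ step 1: {s1}
  after b @ step 2: {s2, s4}
  after a @ step 3: {s0}
  ✓ P
Run σ = ⟨aba⟩ on Q: start {t0}
  after a @ step 1: {t1}
  after b @ step 2: {t2}
  after a @ step 3: ∅ (Q stuck)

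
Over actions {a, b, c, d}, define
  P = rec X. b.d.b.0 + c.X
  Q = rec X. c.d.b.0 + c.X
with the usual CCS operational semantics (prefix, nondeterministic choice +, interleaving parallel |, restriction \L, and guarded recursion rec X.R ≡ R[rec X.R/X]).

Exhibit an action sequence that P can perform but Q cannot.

LTS(P): 4 reachable states
  m0 = rec X. b.d.b.0 + c.X | ··b··> m1, ··c··> m0
  m1 = d.b.0 | ··d··> m2
  m2 = b.0 | ··b··> m3
  m3 = 0 | ·
LTS(Q): 4 reachable states
  n0 = rec X. c.d.b.0 + c.X | ··c··> n0, ··c··> n1
  n1 = d.b.0 | ··d··> n2
  n2 = b.0 | ··b··> n3
  n3 = 0 | ·
Executing b from P (initial set {m0}):
  after b @ step 1: {m1}
  P completes σ.
Executing b from Q (initial set {n0}):
  after b @ step 1: ∅ (Q stuck)

b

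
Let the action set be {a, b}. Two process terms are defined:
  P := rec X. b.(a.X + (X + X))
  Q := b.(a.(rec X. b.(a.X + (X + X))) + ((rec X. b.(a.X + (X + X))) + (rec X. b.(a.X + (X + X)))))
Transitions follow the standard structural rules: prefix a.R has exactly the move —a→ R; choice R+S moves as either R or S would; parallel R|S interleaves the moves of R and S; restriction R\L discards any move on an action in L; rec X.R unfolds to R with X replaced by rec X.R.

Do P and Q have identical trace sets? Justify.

LTS(P): 2 reachable states
  m0 = rec X. b.(a.X + (X + X)) | —b→ m1
  m1 = a.(rec X. b.(a.X + (X + X))) + ((rec X. b.(a.X + (X + X))) + (rec X. b.(a.X + (X + X)))) | —a→ m0, —b→ m1
LTS(Q): 3 reachable states
  n0 = b.(a.(rec X. b.(a.X + (X + X))) + ((rec X. b.(a.X + (X + X))) + (rec X. b.(a.X + (X + X))))) | —b→ n1
  n1 = a.(rec X. b.(a.X + (X + X))) + ((rec X. b.(a.X + (X + X))) + (rec X. b.(a.X + (X + X)))) | —a→ n2, —b→ n1
  n2 = rec X. b.(a.X + (X + X)) | —b→ n1
Coarsest stable partition (strong bisimilarity classes):
  B0 = {m0, n0, n2}
  B1 = {m1, n1}
m0 ∈ B0, n0 ∈ B0 → same block
Bisimilar ⇒ trace-equivalent.

traces(P) = traces(Q)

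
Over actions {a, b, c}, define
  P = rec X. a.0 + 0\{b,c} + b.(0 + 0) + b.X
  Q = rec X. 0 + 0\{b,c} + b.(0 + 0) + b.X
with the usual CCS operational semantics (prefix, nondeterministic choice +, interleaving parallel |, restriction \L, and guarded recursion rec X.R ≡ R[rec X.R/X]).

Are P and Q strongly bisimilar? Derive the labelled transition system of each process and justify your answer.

not bisimilar

P's transition system — 3 states:
  s0 = rec X. a.0 + 0\{b,c} + b.(0 + 0) + b.X → =a=> s1, =b=> s0, =b=> s2
  s1 = 0 → (no moves)
  s2 = 0 + 0 → (no moves)
Q's transition system — 2 states:
  t0 = rec X. 0 + 0\{b,c} + b.(0 + 0) + b.X → =b=> t0, =b=> t1
  t1 = 0 + 0 → (no moves)
Partition-refinement fixed point:
  B0 = {s0}
  B1 = {s1, s2, t1}
  B2 = {t0}
s0 ∈ B0, t0 ∈ B2 → different blocks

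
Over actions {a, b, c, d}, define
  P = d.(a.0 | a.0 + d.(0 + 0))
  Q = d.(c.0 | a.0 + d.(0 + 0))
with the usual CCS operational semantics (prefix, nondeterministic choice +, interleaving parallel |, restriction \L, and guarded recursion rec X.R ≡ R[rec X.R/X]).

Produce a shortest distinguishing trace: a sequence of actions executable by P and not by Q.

LTS(P): 6 reachable states
  s0 = d.(a.0 | a.0 + d.(0 + 0)) ⊢ —d→ s1
  s1 = a.0 | a.0 + d.(0 + 0) ⊢ —a→ s2, —a→ s3, —d→ s4
  s2 = 0 | a.0 ⊢ —a→ s5
  s3 = a.0 | 0 ⊢ —a→ s5
  s4 = 0 + 0 ⊢ deadlocked
  s5 = 0 | 0 ⊢ deadlocked
LTS(Q): 6 reachable states
  t0 = d.(c.0 | a.0 + d.(0 + 0)) ⊢ —d→ t1
  t1 = c.0 | a.0 + d.(0 + 0) ⊢ —a→ t2, —c→ t3, —d→ t4
  t2 = c.0 | 0 ⊢ —c→ t5
  t3 = 0 | a.0 ⊢ —a→ t5
  t4 = 0 + 0 ⊢ deadlocked
  t5 = 0 | 0 ⊢ deadlocked
Executing daa from P (initial set {s0}):
  step 1 (d): {s1}
  step 2 (a): {s2, s3}
  step 3 (a): {s5}
  — P admits the full trace.
Executing daa from Q (initial set {t0}):
  step 1 (d): {t1}
  step 2 (a): {t2}
  step 3 (a): no successor for Q

daa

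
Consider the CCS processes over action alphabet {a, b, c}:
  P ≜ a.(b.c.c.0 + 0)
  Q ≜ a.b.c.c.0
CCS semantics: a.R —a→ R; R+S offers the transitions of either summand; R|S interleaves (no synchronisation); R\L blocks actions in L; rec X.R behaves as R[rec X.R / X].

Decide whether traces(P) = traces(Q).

P's transition system — 5 states:
  u0 = a.(b.c.c.0 + 0) → —a→ u1
  u1 = b.c.c.0 + 0 → —b→ u2
  u2 = c.c.0 → —c→ u3
  u3 = c.0 → —c→ u4
  u4 = 0 → ∅
Q's transition system — 5 states:
  v0 = a.b.c.c.0 → —a→ v1
  v1 = b.c.c.0 → —b→ v2
  v2 = c.c.0 → —c→ v3
  v3 = c.0 → —c→ v4
  v4 = 0 → ∅
Bisimilarity quotient blocks:
  B0 = {u0, v0}
  B1 = {u1, v1}
  B2 = {u2, v2}
  B3 = {u3, v3}
  B4 = {u4, v4}
u0 ∈ B0, v0 ∈ B0 → same block
Bisimilar ⇒ trace-equivalent.

trace-equivalent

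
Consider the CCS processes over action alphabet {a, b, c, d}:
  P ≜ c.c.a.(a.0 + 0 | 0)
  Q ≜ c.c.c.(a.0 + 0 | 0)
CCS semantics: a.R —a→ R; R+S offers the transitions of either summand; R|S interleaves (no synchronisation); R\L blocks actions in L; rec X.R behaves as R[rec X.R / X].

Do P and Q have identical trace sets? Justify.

NO — witness ⟨cca⟩

P's transition system — 5 states:
  s0 = c.c.a.(a.0 + 0 | 0) has moves =c=> s1
  s1 = c.a.(a.0 + 0 | 0) has moves =c=> s2
  s2 = a.(a.0 + 0 | 0) has moves =a=> s3
  s3 = a.0 + 0 | 0 has moves =a=> s4
  s4 = 0 has moves stopped
Q's transition system — 5 states:
  t0 = c.c.c.(a.0 + 0 | 0) has moves =c=> t1
  t1 = c.c.(a.0 + 0 | 0) has moves =c=> t2
  t2 = c.(a.0 + 0 | 0) has moves =c=> t3
  t3 = a.0 + 0 | 0 has moves =a=> t4
  t4 = 0 has moves stopped
Executing cca from P (initial set {s0}):
  after c @ step 1: {s1}
  after c @ step 2: {s2}
  after a @ step 3: {s3}
  ✓ P
Executing cca from Q (initial set {t0}):
  after c @ step 1: {t1}
  after c @ step 2: {t2}
  after a @ step 3: no successor for Q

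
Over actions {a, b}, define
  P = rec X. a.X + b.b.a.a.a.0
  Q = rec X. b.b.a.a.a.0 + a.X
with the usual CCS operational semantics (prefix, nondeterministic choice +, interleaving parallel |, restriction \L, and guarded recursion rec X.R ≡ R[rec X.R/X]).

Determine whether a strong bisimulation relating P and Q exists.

bisimilar

Reachable graph of P (6 states):
  m0 = rec X. a.X + b.b.a.a.a.0 :: -a-> m0, -b-> m1
  m1 = b.a.a.a.0 :: -b-> m2
  m2 = a.a.a.0 :: -a-> m3
  m3 = a.a.0 :: -a-> m4
  m4 = a.0 :: -a-> m5
  m5 = 0 :: stopped
Reachable graph of Q (6 states):
  n0 = rec X. b.b.a.a.a.0 + a.X :: -a-> n0, -b-> n1
  n1 = b.a.a.a.0 :: -b-> n2
  n2 = a.a.a.0 :: -a-> n3
  n3 = a.a.0 :: -a-> n4
  n4 = a.0 :: -a-> n5
  n5 = 0 :: stopped
Bisimilarity quotient blocks:
  B0 = {m0, n0}
  B1 = {m1, n1}
  B2 = {m2, n2}
  B3 = {m3, n3}
  B4 = {m4, n4}
  B5 = {m5, n5}
m0 ∈ B0, n0 ∈ B0 → same block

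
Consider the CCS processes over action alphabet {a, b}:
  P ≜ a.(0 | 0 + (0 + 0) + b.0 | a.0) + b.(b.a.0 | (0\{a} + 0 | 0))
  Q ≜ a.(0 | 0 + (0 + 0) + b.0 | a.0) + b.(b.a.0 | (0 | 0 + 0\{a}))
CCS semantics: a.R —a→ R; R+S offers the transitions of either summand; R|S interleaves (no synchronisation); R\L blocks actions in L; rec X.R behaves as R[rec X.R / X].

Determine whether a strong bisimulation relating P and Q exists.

P's transition system — 8 states:
  p0 = a.(0 | 0 + (0 + 0) + b.0 | a.0) + b.(b.a.0 | (0\{a} + 0 | 0)) has moves —a→ p1, —b→ p2
  p1 = 0 | 0 + (0 + 0) + b.0 | a.0 has moves —a→ p3, —b→ p4
  p2 = b.a.0 | (0\{a} + 0 | 0) has moves —b→ p5
  p3 = b.0 | 0 has moves —b→ p6
  p4 = 0 | a.0 has moves —a→ p6
  p5 = a.0 | (0\{a} + 0 | 0) has moves —a→ p7
  p6 = 0 | 0 has moves stopped
  p7 = 0 | (0\{a} + 0 | 0) has moves stopped
Q's transition system — 8 states:
  q0 = a.(0 | 0 + (0 + 0) + b.0 | a.0) + b.(b.a.0 | (0 | 0 + 0\{a})) has moves —a→ q1, —b→ q2
  q1 = 0 | 0 + (0 + 0) + b.0 | a.0 has moves —a→ q3, —b→ q4
  q2 = b.a.0 | (0 | 0 + 0\{a}) has moves —b→ q5
  q3 = b.0 | 0 has moves —b→ q6
  q4 = 0 | a.0 has moves —a→ q6
  q5 = a.0 | (0 | 0 + 0\{a}) has moves —a→ q7
  q6 = 0 | 0 has moves stopped
  q7 = 0 | (0 | 0 + 0\{a}) has moves stopped
Coarsest stable partition (strong bisimilarity classes):
  B0 = {p0, q0}
  B1 = {p2, q2}
  B2 = {p4, p5, q4, q5}
  B3 = {p6, p7, q6, q7}
  B4 = {p1, q1}
  B5 = {p3, q3}
p0 ∈ B0, q0 ∈ B0 → same block

bisimilar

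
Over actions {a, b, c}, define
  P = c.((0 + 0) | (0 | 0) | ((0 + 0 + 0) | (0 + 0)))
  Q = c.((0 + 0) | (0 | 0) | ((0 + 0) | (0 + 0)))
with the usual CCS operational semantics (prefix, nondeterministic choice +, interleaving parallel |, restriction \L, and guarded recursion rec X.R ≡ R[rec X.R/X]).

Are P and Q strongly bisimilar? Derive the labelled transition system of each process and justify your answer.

LTS(P): 2 reachable states
  u0 = c.((0 + 0) | (0 | 0) | ((0 + 0 + 0) | (0 + 0))) has moves -c-> u1
  u1 = (0 + 0) | (0 | 0) | ((0 + 0 + 0) | (0 + 0)) has moves stopped
LTS(Q): 2 reachable states
  v0 = c.((0 + 0) | (0 | 0) | ((0 + 0) | (0 + 0))) has moves -c-> v1
  v1 = (0 + 0) | (0 | 0) | ((0 + 0) | (0 + 0)) has moves stopped
Partition-refinement fixed point:
  B0 = {u0, v0}
  B1 = {u1, v1}
u0 ∈ B0, v0 ∈ B0 → same block

YES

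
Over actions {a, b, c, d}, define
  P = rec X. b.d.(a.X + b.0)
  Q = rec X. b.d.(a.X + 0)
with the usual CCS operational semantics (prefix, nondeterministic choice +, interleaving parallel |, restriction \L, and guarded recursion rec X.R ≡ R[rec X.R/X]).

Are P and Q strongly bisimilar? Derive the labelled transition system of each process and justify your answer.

NO

Reachable graph of P (4 states):
  u0 = rec X. b.d.(a.X + b.0) | --b--▸ u1
  u1 = d.(a.(rec X. b.d.(a.X + b.0)) + b.0) | --d--▸ u2
  u2 = a.(rec X. b.d.(a.X + b.0)) + b.0 | --a--▸ u0, --b--▸ u3
  u3 = 0 | deadlocked
Reachable graph of Q (3 states):
  v0 = rec X. b.d.(a.X + 0) | --b--▸ v1
  v1 = d.(a.(rec X. b.d.(a.X + 0)) + 0) | --d--▸ v2
  v2 = a.(rec X. b.d.(a.X + 0)) + 0 | --a--▸ v0
Partition-refinement fixed point:
  B0 = {u0}
  B1 = {u1}
  B2 = {u2}
  B3 = {u3}
  B4 = {v0}
  B5 = {v1}
  B6 = {v2}
u0 ∈ B0, v0 ∈ B4 → different blocks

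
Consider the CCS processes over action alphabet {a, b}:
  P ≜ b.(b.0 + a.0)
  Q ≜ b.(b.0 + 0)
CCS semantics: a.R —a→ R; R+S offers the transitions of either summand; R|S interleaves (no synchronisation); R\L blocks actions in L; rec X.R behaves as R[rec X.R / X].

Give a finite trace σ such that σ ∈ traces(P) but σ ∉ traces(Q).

ba

P's transition system — 3 states:
  p0 = b.(b.0 + a.0) has moves —b→ p1
  p1 = b.0 + a.0 has moves —a→ p2, —b→ p2
  p2 = 0 has moves (no moves)
Q's transition system — 3 states:
  q0 = b.(b.0 + 0) has moves —b→ q1
  q1 = b.0 + 0 has moves —b→ q2
  q2 = 0 has moves (no moves)
Trace ⟨ba⟩ through P, begin at {p0}:
  after b @ step 1: {p1}
  after a @ step 2: {p2}
  ✓ P
Trace ⟨ba⟩ through Q, begin at {q0}:
  after b @ step 1: {q1}
  after a @ step 2: no successor for Q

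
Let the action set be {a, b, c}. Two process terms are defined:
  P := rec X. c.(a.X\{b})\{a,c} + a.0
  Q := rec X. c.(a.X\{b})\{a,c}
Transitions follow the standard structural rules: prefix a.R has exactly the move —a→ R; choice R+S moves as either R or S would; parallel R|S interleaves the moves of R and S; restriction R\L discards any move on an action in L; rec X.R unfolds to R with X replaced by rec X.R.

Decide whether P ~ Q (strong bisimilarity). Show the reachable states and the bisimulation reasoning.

not bisimilar

LTS(P): 3 reachable states
  p0 = rec X. c.(a.X\{b})\{a,c} + a.0 | -a-> p1, -c-> p2
  p1 = 0 | deadlocked
  p2 = (a.(rec X. c.(a.X\{b})\{a,c} + a.0)\{b})\{a,c} | deadlocked
LTS(Q): 2 reachable states
  q0 = rec X. c.(a.X\{b})\{a,c} | -c-> q1
  q1 = (a.(rec X. c.(a.X\{b})\{a,c})\{b})\{a,c} | deadlocked
Bisimilarity quotient blocks:
  B0 = {p0}
  B1 = {p1, p2, q1}
  B2 = {q0}
p0 ∈ B0, q0 ∈ B2 → different blocks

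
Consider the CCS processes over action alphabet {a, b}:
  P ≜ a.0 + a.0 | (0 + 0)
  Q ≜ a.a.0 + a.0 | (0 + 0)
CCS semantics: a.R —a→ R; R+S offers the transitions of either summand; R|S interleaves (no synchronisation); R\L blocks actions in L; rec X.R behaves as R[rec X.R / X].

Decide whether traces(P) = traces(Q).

LTS(P): 3 reachable states
  s0 = a.0 + a.0 | (0 + 0) → =a=> s1, =a=> s2
  s1 = 0 → ·
  s2 = 0 | (0 + 0) → ·
LTS(Q): 4 reachable states
  t0 = a.a.0 + a.0 | (0 + 0) → =a=> t1, =a=> t2
  t1 = 0 | (0 + 0) → ·
  t2 = a.0 → =a=> t3
  t3 = 0 → ·
Run σ = ⟨aa⟩ on Q: start {t0}
  after a @ step 1: {t1, t2}
  after a @ step 2: {t3}
  — Q admits the full trace.
Run σ = ⟨aa⟩ on P: start {s0}
  after a @ step 1: {s1, s2}
  after a @ step 2: ∅  — P cannot continue

trace-distinct — witness ⟨aa⟩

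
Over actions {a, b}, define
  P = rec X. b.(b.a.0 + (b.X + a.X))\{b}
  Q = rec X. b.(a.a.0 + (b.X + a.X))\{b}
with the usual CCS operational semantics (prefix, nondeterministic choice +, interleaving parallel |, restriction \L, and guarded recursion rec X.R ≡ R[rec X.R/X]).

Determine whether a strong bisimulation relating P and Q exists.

NO

LTS(P): 3 reachable states
  m0 = rec X. b.(b.a.0 + (b.X + a.X))\{b} → -b-> m1
  m1 = (b.a.0 + (b.(rec X. b.(b.a.0 + (b.X + a.X))\{b}) + a.(rec X. b.(b.a.0 + (b.X + a.X))\{b})))\{b} → -a-> m2
  m2 = (rec X. b.(b.a.0 + (b.X + a.X))\{b})\{b} → ·
LTS(Q): 5 reachable states
  n0 = rec X. b.(a.a.0 + (b.X + a.X))\{b} → -b-> n1
  n1 = (a.a.0 + (b.(rec X. b.(a.a.0 + (b.X + a.X))\{b}) + a.(rec X. b.(a.a.0 + (b.X + a.X))\{b})))\{b} → -a-> n2, -a-> n3
  n2 = (a.0)\{b} → -a-> n4
  n3 = (rec X. b.(a.a.0 + (b.X + a.X))\{b})\{b} → ·
  n4 = 0\{b} → ·
Bisimilarity quotient blocks:
  B0 = {m0}
  B1 = {m1, n2}
  B2 = {m2, n3, n4}
  B3 = {n0}
  B4 = {n1}
m0 ∈ B0, n0 ∈ B3 → different blocks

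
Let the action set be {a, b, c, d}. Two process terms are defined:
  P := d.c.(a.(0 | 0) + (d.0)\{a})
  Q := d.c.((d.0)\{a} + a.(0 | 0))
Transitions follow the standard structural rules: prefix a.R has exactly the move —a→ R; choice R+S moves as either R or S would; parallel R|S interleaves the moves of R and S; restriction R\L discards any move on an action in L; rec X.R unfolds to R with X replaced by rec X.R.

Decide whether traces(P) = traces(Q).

P's transition system — 5 states:
  s0 = d.c.(a.(0 | 0) + (d.0)\{a}) has moves —d→ s1
  s1 = c.(a.(0 | 0) + (d.0)\{a}) has moves —c→ s2
  s2 = a.(0 | 0) + (d.0)\{a} has moves —a→ s3, —d→ s4
  s3 = 0 | 0 has moves deadlocked
  s4 = 0\{a} has moves deadlocked
Q's transition system — 5 states:
  t0 = d.c.((d.0)\{a} + a.(0 | 0)) has moves —d→ t1
  t1 = c.((d.0)\{a} + a.(0 | 0)) has moves —c→ t2
  t2 = (d.0)\{a} + a.(0 | 0) has moves —a→ t3, —d→ t4
  t3 = 0 | 0 has moves deadlocked
  t4 = 0\{a} has moves deadlocked
Bisimilarity quotient blocks:
  B0 = {s0, t0}
  B1 = {s1, t1}
  B2 = {s2, t2}
  B3 = {s3, s4, t3, t4}
s0 ∈ B0, t0 ∈ B0 → same block
Bisimilar ⇒ trace-equivalent.

traces(P) = traces(Q)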